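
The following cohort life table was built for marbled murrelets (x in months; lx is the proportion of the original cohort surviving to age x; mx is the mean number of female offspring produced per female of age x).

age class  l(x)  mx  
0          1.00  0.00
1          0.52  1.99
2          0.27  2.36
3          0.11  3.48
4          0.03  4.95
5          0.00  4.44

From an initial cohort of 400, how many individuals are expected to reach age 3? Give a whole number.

44

Expected survivors = N0 · l_3 = 400 × 0.11 = 44 → 44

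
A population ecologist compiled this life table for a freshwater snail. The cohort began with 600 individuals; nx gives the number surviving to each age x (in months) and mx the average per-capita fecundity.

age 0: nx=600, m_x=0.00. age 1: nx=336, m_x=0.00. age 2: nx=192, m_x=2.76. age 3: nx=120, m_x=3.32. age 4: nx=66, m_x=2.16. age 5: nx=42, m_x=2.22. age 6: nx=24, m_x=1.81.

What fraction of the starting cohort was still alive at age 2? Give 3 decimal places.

0.320

l_2 = n_2/n_0 = 192/600 = 0.32 → 0.320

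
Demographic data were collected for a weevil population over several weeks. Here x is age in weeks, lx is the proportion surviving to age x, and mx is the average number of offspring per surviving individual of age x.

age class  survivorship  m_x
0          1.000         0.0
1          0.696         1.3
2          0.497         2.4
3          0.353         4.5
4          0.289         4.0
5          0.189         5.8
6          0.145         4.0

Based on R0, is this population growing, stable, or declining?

R0 = Σ lx·mx = 0 + 0.9048 + 1.1928 + 1.5885 + 1.156 + 1.0962 + 0.58 = 6.5183
R0 > 1, so the population is growing.

growing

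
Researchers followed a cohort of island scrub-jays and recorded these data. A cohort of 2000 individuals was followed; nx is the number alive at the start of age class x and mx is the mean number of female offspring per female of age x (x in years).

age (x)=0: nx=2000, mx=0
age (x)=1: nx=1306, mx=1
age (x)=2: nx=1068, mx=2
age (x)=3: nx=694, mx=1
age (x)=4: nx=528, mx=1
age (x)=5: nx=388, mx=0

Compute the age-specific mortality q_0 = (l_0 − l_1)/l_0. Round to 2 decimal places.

0.35

lx = nx/n0 = nx/2000: 1, 0.653, 0.534, 0.347, 0.264, 0.194
q_0 = (l_0 − l_1) / l_0 = (1 − 0.653) / 1
     = 0.347 / 1 = 0.347 → 0.35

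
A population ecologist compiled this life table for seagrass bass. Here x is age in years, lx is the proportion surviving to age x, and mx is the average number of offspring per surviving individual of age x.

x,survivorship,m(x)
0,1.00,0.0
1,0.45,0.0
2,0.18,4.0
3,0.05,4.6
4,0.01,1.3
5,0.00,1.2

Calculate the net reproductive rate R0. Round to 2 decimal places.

0.96

lx·mx by age: 0, 0, 0.72, 0.23, 0.013, 0
R0 = Σ lx·mx = 0.963 → 0.96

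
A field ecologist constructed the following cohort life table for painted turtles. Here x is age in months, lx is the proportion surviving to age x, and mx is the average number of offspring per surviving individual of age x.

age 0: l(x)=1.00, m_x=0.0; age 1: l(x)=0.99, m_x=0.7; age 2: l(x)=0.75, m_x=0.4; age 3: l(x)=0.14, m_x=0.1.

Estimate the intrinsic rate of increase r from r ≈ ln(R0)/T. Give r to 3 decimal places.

R0 = Σ lx·mx = 0 + 0.693 + 0.3 + 0.014 = 1.007
Σ x·lx·mx = 1.335; T = 1.335/1.007 = 1.32572…
r ≈ ln(R0)/T = ln(1.007)/1.32572… = 0.00526… → 0.005

0.005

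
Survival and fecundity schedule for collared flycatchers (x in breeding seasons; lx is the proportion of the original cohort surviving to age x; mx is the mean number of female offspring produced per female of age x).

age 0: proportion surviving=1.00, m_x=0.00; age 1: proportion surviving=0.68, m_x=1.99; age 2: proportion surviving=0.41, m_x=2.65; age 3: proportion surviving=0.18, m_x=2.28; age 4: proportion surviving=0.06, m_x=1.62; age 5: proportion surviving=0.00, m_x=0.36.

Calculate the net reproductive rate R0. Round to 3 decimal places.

2.947

lx·mx by age: 0, 1.3532, 1.0865, 0.4104, 0.0972, 0
R0 = Σ lx·mx = 2.9473 → 2.947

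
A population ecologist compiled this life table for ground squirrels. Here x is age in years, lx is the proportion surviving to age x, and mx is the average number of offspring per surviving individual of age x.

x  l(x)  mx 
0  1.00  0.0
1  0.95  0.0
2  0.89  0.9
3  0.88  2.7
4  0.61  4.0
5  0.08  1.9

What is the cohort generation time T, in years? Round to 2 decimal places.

lx·mx: 0, 0, 0.801, 2.376, 2.44, 0.152 → R0 = 5.769
x·lx·mx: 0, 0, 1.602, 7.128, 9.76, 0.76 → Σ = 19.25
T = 19.25 / 5.769 = 3.3368… → 3.34

3.34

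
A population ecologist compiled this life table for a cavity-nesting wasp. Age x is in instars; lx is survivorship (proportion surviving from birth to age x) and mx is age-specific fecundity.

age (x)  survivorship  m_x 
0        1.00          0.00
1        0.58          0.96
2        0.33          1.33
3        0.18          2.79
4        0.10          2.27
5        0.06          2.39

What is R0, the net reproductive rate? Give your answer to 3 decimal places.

lx·mx by age: 0, 0.5568, 0.4389, 0.5022, 0.227, 0.1434
R0 = Σ lx·mx = 1.8683 → 1.868

1.868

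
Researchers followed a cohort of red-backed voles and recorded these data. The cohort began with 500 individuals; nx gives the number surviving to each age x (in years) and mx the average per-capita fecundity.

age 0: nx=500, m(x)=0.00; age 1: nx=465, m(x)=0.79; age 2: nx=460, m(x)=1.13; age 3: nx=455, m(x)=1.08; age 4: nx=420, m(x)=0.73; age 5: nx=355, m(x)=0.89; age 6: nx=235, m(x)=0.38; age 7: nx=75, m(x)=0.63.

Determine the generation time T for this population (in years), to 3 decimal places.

lx = nx/n0 = nx/500: 1, 0.93, 0.92, 0.91, 0.84, 0.71, 0.47, 0.15
lx·mx: 0, 0.7347, 1.0396, 0.9828, 0.6132, 0.6319, 0.1786, 0.0945 → R0 = 4.2753
x·lx·mx: 0, 0.7347, 2.0792, 2.9484, 2.4528, 3.1595, 1.0716, 0.6615 → Σ = 13.1077
T = 13.1077 / 4.2753 = 3.065914… → 3.066

3.066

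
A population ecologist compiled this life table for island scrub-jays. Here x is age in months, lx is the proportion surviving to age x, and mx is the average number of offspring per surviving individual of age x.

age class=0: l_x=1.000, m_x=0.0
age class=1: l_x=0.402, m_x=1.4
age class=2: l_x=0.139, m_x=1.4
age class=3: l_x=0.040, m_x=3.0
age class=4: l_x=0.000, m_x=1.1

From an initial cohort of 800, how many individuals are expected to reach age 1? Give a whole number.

322

Expected survivors = N0 · l_1 = 800 × 0.402 = 321.6 → 322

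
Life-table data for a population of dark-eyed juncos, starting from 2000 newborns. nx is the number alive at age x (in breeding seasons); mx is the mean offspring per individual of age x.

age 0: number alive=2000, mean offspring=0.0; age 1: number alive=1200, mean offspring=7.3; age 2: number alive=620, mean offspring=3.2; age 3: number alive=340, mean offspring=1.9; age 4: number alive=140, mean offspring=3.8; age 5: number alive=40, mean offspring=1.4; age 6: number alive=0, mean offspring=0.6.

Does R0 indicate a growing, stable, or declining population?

growing

lx = nx/n0 = nx/2000: 1, 0.6, 0.31, 0.17, 0.07, 0.02, 0
R0 = Σ lx·mx = 0 + 4.38 + 0.992 + 0.323 + 0.266 + 0.028 + 0 = 5.989
R0 > 1, so the population is growing.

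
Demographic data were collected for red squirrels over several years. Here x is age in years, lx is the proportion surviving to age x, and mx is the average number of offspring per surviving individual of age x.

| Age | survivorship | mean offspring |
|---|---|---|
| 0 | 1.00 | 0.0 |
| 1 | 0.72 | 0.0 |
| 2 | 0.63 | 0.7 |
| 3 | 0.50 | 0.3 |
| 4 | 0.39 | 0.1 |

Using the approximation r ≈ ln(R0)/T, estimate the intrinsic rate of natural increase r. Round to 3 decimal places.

R0 = Σ lx·mx = 0 + 0 + 0.441 + 0.15 + 0.039 = 0.63
Σ x·lx·mx = 1.488; T = 1.488/0.63 = 2.3619…
r ≈ ln(R0)/T = ln(0.63)/2.3619… = -0.19562… → -0.196

-0.196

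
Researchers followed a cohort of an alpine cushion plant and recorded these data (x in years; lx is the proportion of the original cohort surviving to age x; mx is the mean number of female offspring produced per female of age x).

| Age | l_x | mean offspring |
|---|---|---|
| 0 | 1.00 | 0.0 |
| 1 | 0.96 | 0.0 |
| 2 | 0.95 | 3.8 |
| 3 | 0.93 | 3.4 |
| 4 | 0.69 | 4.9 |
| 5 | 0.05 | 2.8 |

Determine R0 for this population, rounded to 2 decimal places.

10.29

lx·mx by age: 0, 0, 3.61, 3.162, 3.381, 0.14
R0 = Σ lx·mx = 10.293 → 10.29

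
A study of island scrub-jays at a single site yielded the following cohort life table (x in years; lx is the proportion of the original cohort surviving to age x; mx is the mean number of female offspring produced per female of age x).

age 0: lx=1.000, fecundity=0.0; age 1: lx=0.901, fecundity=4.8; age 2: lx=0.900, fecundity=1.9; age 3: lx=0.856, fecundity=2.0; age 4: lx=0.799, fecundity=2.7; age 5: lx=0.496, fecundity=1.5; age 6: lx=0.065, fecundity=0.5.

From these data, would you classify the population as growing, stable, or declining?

R0 = Σ lx·mx = 0 + 4.3248 + 1.71 + 1.712 + 2.1573 + 0.744 + 0.0325 = 10.6806
R0 > 1, so the population is growing.

growing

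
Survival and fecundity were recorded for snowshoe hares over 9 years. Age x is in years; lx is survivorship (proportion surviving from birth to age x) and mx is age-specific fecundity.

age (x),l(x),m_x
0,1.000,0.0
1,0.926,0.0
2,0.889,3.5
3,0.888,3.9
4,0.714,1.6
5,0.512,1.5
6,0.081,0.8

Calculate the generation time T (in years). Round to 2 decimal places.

lx·mx: 0, 0, 3.1115, 3.4632, 1.1424, 0.768, 0.0648 → R0 = 8.5499
x·lx·mx: 0, 0, 6.223, 10.3896, 4.5696, 3.84, 0.3888 → Σ = 25.411
T = 25.411 / 8.5499 = 2.972082… → 2.97

2.97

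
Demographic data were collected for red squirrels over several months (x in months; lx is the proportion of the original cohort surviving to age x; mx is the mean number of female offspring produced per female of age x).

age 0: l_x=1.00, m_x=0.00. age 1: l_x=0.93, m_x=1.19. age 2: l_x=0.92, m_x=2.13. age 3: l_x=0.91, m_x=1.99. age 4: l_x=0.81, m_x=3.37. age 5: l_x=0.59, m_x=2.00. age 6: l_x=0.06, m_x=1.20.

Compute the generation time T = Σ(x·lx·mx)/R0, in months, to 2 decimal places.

lx·mx: 0, 1.1067, 1.9596, 1.8109, 2.7297, 1.18, 0.072 → R0 = 8.8589
x·lx·mx: 0, 1.1067, 3.9192, 5.4327, 10.9188, 5.9, 0.432 → Σ = 27.7094
T = 27.7094 / 8.8589 = 3.12786… → 3.13

3.13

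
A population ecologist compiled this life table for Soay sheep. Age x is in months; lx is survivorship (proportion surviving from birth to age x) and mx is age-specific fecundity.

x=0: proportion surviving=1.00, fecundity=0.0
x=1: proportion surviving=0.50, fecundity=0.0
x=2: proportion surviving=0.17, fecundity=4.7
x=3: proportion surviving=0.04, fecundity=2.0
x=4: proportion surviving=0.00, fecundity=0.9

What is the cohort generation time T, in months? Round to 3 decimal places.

lx·mx: 0, 0, 0.799, 0.08, 0 → R0 = 0.879
x·lx·mx: 0, 0, 1.598, 0.24, 0 → Σ = 1.838
T = 1.838 / 0.879 = 2.091013… → 2.091

2.091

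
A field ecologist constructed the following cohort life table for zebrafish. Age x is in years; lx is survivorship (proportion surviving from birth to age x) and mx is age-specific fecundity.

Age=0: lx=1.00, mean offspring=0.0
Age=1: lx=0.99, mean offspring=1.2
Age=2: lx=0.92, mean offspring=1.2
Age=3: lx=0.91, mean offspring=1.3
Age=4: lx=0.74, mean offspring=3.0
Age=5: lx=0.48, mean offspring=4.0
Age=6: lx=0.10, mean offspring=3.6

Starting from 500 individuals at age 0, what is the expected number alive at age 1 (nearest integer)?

495

Expected survivors = N0 · l_1 = 500 × 0.99 = 495 → 495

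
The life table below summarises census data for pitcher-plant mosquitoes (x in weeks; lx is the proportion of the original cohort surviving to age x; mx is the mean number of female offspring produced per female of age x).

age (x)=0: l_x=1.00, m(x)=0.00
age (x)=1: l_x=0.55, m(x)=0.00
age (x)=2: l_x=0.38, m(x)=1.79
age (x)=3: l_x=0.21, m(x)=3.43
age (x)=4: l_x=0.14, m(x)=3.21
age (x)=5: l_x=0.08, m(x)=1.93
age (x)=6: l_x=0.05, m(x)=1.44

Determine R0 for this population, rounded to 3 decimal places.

lx·mx by age: 0, 0, 0.6802, 0.7203, 0.4494, 0.1544, 0.072
R0 = Σ lx·mx = 2.0763 → 2.076

2.076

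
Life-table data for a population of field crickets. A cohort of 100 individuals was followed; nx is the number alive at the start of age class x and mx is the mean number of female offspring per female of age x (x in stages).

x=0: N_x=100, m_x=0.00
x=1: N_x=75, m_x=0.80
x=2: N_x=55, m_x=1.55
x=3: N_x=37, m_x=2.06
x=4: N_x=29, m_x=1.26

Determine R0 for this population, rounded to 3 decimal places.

2.580

lx = nx/n0 = nx/100: 1, 0.75, 0.55, 0.37, 0.29
lx·mx by age: 0, 0.6, 0.8525, 0.7622, 0.3654
R0 = Σ lx·mx = 2.5801 → 2.580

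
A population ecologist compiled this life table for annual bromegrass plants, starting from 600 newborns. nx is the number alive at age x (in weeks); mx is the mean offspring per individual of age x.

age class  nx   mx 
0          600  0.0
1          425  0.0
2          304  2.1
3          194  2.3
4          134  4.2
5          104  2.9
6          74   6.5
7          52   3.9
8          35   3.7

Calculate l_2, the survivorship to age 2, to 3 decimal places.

l_2 = n_2/n_0 = 304/600 = 0.506667… → 0.507

0.507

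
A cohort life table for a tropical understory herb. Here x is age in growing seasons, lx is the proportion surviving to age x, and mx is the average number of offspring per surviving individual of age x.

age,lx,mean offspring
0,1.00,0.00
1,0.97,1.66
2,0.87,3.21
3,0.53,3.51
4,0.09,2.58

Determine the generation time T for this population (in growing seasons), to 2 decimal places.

2.11

lx·mx: 0, 1.6102, 2.7927, 1.8603, 0.2322 → R0 = 6.4954
x·lx·mx: 0, 1.6102, 5.5854, 5.5809, 0.9288 → Σ = 13.7053
T = 13.7053 / 6.4954 = 2.110001… → 2.11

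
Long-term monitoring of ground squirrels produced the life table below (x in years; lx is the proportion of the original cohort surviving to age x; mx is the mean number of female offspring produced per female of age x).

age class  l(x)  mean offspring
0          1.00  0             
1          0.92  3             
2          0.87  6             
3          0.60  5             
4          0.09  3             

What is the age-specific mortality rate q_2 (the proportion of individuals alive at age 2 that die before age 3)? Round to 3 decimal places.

q_2 = (l_2 − l_3) / l_2 = (0.87 − 0.6) / 0.87
     = 0.27 / 0.87 = 0.310345… → 0.310

0.310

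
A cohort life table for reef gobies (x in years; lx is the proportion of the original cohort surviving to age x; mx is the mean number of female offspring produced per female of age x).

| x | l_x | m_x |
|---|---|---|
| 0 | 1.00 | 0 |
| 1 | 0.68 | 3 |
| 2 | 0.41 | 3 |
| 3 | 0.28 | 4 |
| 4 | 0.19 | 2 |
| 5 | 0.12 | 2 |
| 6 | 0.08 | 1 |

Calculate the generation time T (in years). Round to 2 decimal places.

lx·mx: 0, 2.04, 1.23, 1.12, 0.38, 0.24, 0.08 → R0 = 5.09
x·lx·mx: 0, 2.04, 2.46, 3.36, 1.52, 1.2, 0.48 → Σ = 11.06
T = 11.06 / 5.09 = 2.172888… → 2.17

2.17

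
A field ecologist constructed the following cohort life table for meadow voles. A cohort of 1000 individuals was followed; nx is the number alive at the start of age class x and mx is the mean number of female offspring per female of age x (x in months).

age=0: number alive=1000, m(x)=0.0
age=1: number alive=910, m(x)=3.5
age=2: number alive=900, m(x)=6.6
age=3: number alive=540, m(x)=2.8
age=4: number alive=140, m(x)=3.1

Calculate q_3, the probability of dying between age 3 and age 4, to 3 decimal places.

0.741

lx = nx/n0 = nx/1000: 1, 0.91, 0.9, 0.54, 0.14
q_3 = (l_3 − l_4) / l_3 = (0.54 − 0.14) / 0.54
     = 0.4 / 0.54 = 0.740741… → 0.741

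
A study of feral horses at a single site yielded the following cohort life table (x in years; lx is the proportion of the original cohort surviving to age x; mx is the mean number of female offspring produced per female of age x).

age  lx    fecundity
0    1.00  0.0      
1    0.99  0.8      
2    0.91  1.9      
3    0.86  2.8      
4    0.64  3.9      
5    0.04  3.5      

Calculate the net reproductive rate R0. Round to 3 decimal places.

lx·mx by age: 0, 0.792, 1.729, 2.408, 2.496, 0.14
R0 = Σ lx·mx = 7.565 → 7.565

7.565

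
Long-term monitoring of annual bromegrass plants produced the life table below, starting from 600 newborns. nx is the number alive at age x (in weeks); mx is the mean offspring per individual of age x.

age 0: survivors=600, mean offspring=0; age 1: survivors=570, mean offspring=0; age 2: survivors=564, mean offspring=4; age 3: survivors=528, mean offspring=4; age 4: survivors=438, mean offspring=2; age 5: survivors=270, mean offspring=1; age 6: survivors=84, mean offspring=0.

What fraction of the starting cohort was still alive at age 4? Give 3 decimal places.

0.730

l_4 = n_4/n_0 = 438/600 = 0.73 → 0.730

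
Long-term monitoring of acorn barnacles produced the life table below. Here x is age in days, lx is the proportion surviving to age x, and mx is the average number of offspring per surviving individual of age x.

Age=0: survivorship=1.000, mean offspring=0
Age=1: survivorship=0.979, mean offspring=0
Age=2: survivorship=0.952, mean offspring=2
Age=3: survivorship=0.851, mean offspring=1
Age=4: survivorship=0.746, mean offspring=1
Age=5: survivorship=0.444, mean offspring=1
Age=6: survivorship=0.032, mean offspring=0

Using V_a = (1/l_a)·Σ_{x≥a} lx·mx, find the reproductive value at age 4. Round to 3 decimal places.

1.595

lx·mx for x ≥ 4: 0.746, 0.444, 0 → sum = 1.19
V_4 = 1.19 / l_4 = 1.19 / 0.746 = 1.595174… → 1.595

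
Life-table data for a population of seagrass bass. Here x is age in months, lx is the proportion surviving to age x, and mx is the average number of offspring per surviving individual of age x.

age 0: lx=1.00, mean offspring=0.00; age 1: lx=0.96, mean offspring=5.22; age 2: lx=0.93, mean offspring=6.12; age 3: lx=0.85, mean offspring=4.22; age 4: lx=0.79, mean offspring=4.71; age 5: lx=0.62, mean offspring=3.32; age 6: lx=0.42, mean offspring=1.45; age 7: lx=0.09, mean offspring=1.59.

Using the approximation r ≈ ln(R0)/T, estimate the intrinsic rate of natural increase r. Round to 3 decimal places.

R0 = Σ lx·mx = 0 + 5.0112 + 5.6916 + 3.587 + 3.7209 + 2.0584 + 0.609 + 0.1431 = 20.8212
Σ x·lx·mx = 56.9867; T = 56.9867/20.8212 = 2.73696…
r ≈ ln(R0)/T = ln(20.8212)/2.73696… = 1.10925… → 1.109

1.109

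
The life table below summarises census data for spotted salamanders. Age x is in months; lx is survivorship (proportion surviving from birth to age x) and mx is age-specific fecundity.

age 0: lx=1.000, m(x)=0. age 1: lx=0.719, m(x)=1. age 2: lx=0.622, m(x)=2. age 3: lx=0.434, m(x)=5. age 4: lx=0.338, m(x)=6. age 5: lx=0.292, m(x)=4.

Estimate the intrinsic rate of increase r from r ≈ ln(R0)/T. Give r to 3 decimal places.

R0 = Σ lx·mx = 0 + 0.719 + 1.244 + 2.17 + 2.028 + 1.168 = 7.329
Σ x·lx·mx = 23.669; T = 23.669/7.329 = 3.2295…
r ≈ ln(R0)/T = ln(7.329)/3.2295… = 0.61676… → 0.617

0.617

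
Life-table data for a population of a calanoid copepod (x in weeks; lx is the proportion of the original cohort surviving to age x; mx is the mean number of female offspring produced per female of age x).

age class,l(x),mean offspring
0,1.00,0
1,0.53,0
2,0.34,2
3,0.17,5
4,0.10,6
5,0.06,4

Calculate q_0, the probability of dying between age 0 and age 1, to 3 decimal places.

0.470

q_0 = (l_0 − l_1) / l_0 = (1 − 0.53) / 1
     = 0.47 / 1 = 0.47 → 0.470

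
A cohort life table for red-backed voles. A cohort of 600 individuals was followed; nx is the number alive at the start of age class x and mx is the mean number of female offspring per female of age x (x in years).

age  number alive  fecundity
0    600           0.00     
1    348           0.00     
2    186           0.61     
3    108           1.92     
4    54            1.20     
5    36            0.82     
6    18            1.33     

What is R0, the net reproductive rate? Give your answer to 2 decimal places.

0.73

lx = nx/n0 = nx/600: 1, 0.58, 0.31, 0.18, 0.09, 0.06, 0.03
lx·mx by age: 0, 0, 0.1891, 0.3456, 0.108, 0.0492, 0.0399
R0 = Σ lx·mx = 0.7318 → 0.73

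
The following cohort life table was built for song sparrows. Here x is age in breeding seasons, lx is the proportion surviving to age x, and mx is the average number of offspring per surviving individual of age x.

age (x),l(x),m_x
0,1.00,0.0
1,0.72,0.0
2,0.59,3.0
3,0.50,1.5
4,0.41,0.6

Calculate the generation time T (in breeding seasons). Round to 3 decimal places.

lx·mx: 0, 0, 1.77, 0.75, 0.246 → R0 = 2.766
x·lx·mx: 0, 0, 3.54, 2.25, 0.984 → Σ = 6.774
T = 6.774 / 2.766 = 2.449024… → 2.449

2.449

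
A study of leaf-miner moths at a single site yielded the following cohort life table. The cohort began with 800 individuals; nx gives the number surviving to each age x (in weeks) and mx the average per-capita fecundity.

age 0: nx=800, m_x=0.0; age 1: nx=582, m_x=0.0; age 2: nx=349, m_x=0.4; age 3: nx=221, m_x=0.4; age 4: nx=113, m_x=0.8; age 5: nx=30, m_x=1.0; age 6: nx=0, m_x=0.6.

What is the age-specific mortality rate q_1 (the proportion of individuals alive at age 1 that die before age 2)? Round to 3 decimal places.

lx = nx/n0 = nx/800: 1, 0.7275, 0.43625, 0.27625, 0.14125, 0.0375, 0
q_1 = (l_1 − l_2) / l_1 = (0.7275 − 0.43625) / 0.7275
     = 0.29125 / 0.7275 = 0.400344… → 0.400

0.400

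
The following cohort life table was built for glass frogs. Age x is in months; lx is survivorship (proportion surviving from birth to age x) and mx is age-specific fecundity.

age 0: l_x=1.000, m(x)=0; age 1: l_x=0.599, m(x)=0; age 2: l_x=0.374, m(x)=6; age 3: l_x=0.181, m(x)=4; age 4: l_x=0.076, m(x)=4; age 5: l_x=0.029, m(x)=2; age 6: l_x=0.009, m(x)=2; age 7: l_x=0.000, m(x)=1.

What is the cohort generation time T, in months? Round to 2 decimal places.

lx·mx: 0, 0, 2.244, 0.724, 0.304, 0.058, 0.018, 0 → R0 = 3.348
x·lx·mx: 0, 0, 4.488, 2.172, 1.216, 0.29, 0.108, 0 → Σ = 8.274
T = 8.274 / 3.348 = 2.471326… → 2.47

2.47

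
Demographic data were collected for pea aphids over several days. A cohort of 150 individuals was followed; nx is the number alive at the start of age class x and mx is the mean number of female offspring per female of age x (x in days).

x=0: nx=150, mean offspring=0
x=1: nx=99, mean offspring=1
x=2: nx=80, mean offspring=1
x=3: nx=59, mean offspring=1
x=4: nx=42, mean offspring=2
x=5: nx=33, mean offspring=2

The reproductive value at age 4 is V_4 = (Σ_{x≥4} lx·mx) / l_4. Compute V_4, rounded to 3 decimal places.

lx = nx/n0 = nx/150: 1, 0.66, 0.53333…, 0.39333…, 0.28, 0.22
lx·mx for x ≥ 4: 0.56, 0.44 → sum = 1
V_4 = 1 / l_4 = 1 / 0.28 = 3.571429… → 3.571

3.571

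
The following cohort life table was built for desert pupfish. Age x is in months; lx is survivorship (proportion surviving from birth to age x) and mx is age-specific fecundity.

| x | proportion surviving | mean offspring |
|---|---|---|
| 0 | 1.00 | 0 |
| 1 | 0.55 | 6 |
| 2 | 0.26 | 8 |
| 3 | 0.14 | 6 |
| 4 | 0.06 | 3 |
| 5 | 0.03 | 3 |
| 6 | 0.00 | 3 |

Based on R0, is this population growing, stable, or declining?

R0 = Σ lx·mx = 0 + 3.3 + 2.08 + 0.84 + 0.18 + 0.09 + 0 = 6.49
R0 > 1, so the population is growing.

growing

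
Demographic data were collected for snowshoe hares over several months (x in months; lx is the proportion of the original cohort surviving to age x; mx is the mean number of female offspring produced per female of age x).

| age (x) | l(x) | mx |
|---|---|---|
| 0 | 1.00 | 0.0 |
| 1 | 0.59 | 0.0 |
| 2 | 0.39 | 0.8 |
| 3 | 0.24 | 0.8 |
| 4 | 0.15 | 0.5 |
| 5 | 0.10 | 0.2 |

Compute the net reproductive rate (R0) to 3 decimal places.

0.599

lx·mx by age: 0, 0, 0.312, 0.192, 0.075, 0.02
R0 = Σ lx·mx = 0.599 → 0.599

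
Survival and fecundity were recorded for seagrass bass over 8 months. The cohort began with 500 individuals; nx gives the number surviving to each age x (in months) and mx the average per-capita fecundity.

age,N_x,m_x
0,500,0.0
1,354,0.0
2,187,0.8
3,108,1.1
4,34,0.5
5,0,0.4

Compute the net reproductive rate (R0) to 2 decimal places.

lx = nx/n0 = nx/500: 1, 0.708, 0.374, 0.216, 0.068, 0
lx·mx by age: 0, 0, 0.2992, 0.2376, 0.034, 0
R0 = Σ lx·mx = 0.5708 → 0.57

0.57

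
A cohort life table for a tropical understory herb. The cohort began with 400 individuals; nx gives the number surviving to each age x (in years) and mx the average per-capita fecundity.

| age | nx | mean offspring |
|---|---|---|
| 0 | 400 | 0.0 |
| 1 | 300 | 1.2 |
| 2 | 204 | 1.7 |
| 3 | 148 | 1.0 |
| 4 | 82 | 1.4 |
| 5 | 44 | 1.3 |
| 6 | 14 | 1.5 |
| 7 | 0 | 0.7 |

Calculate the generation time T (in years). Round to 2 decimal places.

2.26

lx = nx/n0 = nx/400: 1, 0.75, 0.51, 0.37, 0.205, 0.11, 0.035, 0
lx·mx: 0, 0.9, 0.867, 0.37, 0.287, 0.143, 0.0525, 0 → R0 = 2.6195
x·lx·mx: 0, 0.9, 1.734, 1.11, 1.148, 0.715, 0.315, 0 → Σ = 5.922
T = 5.922 / 2.6195 = 2.260737… → 2.26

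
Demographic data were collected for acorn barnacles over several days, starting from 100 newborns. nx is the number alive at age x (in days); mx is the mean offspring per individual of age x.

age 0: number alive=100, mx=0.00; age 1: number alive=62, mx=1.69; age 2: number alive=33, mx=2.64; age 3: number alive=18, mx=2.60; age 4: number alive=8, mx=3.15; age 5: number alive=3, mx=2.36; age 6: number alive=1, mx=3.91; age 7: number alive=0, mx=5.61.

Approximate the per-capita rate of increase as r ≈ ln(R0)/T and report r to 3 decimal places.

lx = nx/n0 = nx/100: 1, 0.62, 0.33, 0.18, 0.08, 0.03, 0.01, 0
R0 = Σ lx·mx = 0 + 1.0478 + 0.8712 + 0.468 + 0.252 + 0.0708 + 0.0391 + 0 = 2.7489
Σ x·lx·mx = 5.7908; T = 5.7908/2.7489 = 2.10659…
r ≈ ln(R0)/T = ln(2.7489)/2.10659… = 0.48002… → 0.480

0.480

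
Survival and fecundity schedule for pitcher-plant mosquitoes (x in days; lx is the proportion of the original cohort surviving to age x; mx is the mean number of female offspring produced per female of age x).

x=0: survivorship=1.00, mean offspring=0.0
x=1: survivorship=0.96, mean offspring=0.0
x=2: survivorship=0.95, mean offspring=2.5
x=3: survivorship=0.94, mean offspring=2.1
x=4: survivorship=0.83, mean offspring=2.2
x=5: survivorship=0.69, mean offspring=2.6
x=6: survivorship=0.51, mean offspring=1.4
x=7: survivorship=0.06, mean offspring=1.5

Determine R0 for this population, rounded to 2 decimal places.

8.77

lx·mx by age: 0, 0, 2.375, 1.974, 1.826, 1.794, 0.714, 0.09
R0 = Σ lx·mx = 8.773 → 8.77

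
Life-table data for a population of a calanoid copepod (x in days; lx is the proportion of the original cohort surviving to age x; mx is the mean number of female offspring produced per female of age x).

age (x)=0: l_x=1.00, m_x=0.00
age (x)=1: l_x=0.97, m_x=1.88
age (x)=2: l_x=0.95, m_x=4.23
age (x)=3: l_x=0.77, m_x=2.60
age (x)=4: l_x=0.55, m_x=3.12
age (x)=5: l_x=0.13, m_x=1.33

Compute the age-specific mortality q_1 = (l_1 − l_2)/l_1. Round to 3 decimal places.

0.021

q_1 = (l_1 − l_2) / l_1 = (0.97 − 0.95) / 0.97
     = 0.02 / 0.97 = 0.020619… → 0.021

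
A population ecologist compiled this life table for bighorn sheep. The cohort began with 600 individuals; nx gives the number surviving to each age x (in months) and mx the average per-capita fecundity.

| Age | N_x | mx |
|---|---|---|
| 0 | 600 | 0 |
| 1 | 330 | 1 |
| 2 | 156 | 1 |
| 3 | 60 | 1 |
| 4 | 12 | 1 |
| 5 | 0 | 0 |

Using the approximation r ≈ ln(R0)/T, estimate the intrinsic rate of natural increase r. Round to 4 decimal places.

-0.0465

lx = nx/n0 = nx/600: 1, 0.55, 0.26, 0.1, 0.02, 0
R0 = Σ lx·mx = 0 + 0.55 + 0.26 + 0.1 + 0.02 + 0 = 0.93
Σ x·lx·mx = 1.45; T = 1.45/0.93 = 1.55914…
r ≈ ln(R0)/T = ln(0.93)/1.55914… = -0.046545… → -0.0465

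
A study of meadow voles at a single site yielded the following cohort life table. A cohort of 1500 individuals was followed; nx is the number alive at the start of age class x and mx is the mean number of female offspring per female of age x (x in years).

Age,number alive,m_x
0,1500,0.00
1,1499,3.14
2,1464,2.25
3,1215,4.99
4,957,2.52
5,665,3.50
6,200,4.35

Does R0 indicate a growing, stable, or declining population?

lx = nx/n0 = nx/1500: 1, 0.99933…, 0.976, 0.81, 0.638, 0.44333…, 0.13333…
R0 = Σ lx·mx = 0 + 3.137907… + 2.196 + 4.0419 + 1.60776 + 1.551667… + 0.58… = 13.115233…
R0 > 1, so the population is growing.

growing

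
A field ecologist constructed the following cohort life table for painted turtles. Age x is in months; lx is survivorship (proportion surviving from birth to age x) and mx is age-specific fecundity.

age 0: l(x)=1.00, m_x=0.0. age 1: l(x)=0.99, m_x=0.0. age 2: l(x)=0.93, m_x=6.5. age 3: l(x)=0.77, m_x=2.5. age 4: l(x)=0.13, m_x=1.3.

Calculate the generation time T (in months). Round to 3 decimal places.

lx·mx: 0, 0, 6.045, 1.925, 0.169 → R0 = 8.139
x·lx·mx: 0, 0, 12.09, 5.775, 0.676 → Σ = 18.541
T = 18.541 / 8.139 = 2.278044… → 2.278

2.278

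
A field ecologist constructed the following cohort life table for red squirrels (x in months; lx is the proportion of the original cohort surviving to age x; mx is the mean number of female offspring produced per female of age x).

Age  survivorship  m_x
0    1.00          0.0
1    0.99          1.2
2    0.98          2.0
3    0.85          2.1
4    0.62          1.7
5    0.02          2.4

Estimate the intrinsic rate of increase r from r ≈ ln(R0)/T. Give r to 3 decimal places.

0.727

R0 = Σ lx·mx = 0 + 1.188 + 1.96 + 1.785 + 1.054 + 0.048 = 6.035
Σ x·lx·mx = 14.919; T = 14.919/6.035 = 2.47208…
r ≈ ln(R0)/T = ln(6.035)/2.47208… = 0.72715… → 0.727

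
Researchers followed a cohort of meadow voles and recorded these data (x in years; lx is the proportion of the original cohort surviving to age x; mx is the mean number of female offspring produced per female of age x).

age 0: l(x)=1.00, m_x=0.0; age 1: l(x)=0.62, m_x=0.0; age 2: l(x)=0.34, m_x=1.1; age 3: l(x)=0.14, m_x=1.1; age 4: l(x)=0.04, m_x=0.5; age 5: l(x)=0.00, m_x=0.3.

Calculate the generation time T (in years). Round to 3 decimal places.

2.354

lx·mx: 0, 0, 0.374, 0.154, 0.02, 0 → R0 = 0.548
x·lx·mx: 0, 0, 0.748, 0.462, 0.08, 0 → Σ = 1.29
T = 1.29 / 0.548 = 2.354015… → 2.354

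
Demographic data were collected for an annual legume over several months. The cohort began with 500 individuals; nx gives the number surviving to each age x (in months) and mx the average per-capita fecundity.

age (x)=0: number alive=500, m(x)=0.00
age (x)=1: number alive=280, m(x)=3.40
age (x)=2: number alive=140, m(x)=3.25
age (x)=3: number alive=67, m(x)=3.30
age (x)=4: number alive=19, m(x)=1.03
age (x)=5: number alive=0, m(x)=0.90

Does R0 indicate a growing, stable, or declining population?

growing

lx = nx/n0 = nx/500: 1, 0.56, 0.28, 0.134, 0.038, 0
R0 = Σ lx·mx = 0 + 1.904 + 0.91 + 0.4422 + 0.03914 + 0 = 3.29534
R0 > 1, so the population is growing.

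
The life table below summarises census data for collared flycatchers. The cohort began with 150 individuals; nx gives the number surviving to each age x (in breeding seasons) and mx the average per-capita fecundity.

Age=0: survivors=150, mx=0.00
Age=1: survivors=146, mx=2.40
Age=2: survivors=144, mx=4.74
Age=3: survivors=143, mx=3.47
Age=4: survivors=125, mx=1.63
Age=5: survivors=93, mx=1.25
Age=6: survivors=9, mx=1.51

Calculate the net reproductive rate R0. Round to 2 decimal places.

12.42

lx = nx/n0 = nx/150: 1, 0.97333…, 0.96, 0.95333…, 0.83333…, 0.62, 0.06
lx·mx by age: 0, 2.336…, 4.5504, 3.308067…, 1.358333…, 0.775, 0.0906
R0 = Σ lx·mx = 12.4184… → 12.42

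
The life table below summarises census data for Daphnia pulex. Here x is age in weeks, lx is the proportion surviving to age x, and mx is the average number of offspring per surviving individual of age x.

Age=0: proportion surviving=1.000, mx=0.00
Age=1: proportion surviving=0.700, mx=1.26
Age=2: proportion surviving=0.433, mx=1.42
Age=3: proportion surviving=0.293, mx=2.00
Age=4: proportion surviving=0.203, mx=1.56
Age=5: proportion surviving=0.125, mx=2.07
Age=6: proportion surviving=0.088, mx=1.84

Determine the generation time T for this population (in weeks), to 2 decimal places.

lx·mx: 0, 0.882, 0.61486, 0.586, 0.31668, 0.25875, 0.16192 → R0 = 2.82021
x·lx·mx: 0, 0.882, 1.22972, 1.758, 1.26672, 1.29375, 0.97152 → Σ = 7.40171
T = 7.40171 / 2.82021 = 2.624524… → 2.62

2.62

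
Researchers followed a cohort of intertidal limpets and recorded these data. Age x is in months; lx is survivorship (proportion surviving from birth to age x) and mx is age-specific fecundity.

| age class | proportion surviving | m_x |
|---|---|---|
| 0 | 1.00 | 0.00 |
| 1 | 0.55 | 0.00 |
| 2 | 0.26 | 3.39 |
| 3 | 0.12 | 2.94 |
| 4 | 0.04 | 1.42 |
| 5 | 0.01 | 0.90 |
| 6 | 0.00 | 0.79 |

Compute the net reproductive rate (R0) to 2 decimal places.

lx·mx by age: 0, 0, 0.8814, 0.3528, 0.0568, 0.009, 0
R0 = Σ lx·mx = 1.3 → 1.30

1.30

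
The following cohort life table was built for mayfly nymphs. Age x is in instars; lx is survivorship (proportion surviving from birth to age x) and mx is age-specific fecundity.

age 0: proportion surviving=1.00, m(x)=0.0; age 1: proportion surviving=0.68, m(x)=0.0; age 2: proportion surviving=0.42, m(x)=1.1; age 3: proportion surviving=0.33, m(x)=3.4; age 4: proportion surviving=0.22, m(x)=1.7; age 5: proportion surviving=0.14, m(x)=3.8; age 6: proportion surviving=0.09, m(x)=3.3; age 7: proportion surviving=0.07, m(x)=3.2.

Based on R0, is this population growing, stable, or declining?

R0 = Σ lx·mx = 0 + 0 + 0.462 + 1.122 + 0.374 + 0.532 + 0.297 + 0.224 = 3.011
R0 > 1, so the population is growing.

growing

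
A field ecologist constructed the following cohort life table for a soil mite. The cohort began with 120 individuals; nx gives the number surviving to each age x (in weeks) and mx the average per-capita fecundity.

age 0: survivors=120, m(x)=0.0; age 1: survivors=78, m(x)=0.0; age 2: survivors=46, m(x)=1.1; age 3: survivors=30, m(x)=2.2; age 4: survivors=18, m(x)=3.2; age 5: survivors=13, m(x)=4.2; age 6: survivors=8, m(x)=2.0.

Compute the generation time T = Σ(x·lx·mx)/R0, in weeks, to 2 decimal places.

3.67

lx = nx/n0 = nx/120: 1, 0.65, 0.38333…, 0.25, 0.15, 0.10833…, 0.06667…
lx·mx: 0, 0, 0.421667…, 0.55, 0.48, 0.455…, 0.133333… → R0 = 2.04…
x·lx·mx: 0, 0, 0.843333…, 1.65, 1.92, 2.275…, 0.8… → Σ = 7.488333…
T = 7.488333… / 2.04… = 3.670752… → 3.67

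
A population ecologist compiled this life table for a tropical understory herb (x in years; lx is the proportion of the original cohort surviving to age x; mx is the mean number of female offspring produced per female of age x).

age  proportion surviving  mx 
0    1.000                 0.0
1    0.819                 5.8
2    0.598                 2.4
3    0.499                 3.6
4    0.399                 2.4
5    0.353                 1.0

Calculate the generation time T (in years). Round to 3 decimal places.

lx·mx: 0, 4.7502, 1.4352, 1.7964, 0.9576, 0.353 → R0 = 9.2924
x·lx·mx: 0, 4.7502, 2.8704, 5.3892, 3.8304, 1.765 → Σ = 18.6052
T = 18.6052 / 9.2924 = 2.002195… → 2.002

2.002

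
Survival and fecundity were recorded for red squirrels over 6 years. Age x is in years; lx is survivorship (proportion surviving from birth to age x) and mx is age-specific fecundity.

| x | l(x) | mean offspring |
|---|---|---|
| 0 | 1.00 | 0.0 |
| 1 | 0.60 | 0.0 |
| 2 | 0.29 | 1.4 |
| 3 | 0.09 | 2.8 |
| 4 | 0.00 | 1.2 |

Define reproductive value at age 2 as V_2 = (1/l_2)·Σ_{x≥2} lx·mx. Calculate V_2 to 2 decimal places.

lx·mx for x ≥ 2: 0.406, 0.252, 0 → sum = 0.658
V_2 = 0.658 / l_2 = 0.658 / 0.29 = 2.268966… → 2.27

2.27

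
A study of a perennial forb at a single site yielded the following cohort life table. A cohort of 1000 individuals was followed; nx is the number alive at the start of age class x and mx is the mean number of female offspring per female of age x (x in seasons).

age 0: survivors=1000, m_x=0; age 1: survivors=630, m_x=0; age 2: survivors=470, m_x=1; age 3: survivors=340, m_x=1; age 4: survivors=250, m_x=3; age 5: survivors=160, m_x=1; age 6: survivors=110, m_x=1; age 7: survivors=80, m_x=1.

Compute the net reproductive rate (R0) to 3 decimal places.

lx = nx/n0 = nx/1000: 1, 0.63, 0.47, 0.34, 0.25, 0.16, 0.11, 0.08
lx·mx by age: 0, 0, 0.47, 0.34, 0.75, 0.16, 0.11, 0.08
R0 = Σ lx·mx = 1.91 → 1.910

1.910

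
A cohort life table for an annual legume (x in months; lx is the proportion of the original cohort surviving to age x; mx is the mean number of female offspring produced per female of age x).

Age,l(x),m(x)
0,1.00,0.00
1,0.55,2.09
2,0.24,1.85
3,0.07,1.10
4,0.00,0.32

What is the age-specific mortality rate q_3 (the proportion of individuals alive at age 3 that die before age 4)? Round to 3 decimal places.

1.000

q_3 = (l_3 − l_4) / l_3 = (0.07 − 0) / 0.07
     = 0.07 / 0.07 = 1 → 1.000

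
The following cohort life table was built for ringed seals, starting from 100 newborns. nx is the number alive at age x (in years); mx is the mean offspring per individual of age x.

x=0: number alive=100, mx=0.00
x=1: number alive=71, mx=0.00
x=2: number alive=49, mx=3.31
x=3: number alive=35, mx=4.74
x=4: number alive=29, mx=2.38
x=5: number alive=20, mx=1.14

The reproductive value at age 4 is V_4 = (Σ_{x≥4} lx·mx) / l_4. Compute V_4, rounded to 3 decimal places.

lx = nx/n0 = nx/100: 1, 0.71, 0.49, 0.35, 0.29, 0.2
lx·mx for x ≥ 4: 0.6902, 0.228 → sum = 0.9182
V_4 = 0.9182 / l_4 = 0.9182 / 0.29 = 3.166207… → 3.166

3.166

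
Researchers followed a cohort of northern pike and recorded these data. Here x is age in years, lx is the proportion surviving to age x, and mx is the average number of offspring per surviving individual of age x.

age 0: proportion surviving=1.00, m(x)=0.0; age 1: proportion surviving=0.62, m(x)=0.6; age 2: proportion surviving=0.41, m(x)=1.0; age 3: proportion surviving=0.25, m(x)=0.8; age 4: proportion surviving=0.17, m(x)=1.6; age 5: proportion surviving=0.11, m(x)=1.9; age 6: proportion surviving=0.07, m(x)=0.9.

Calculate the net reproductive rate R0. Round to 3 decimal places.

lx·mx by age: 0, 0.372, 0.41, 0.2, 0.272, 0.209, 0.063
R0 = Σ lx·mx = 1.526 → 1.526

1.526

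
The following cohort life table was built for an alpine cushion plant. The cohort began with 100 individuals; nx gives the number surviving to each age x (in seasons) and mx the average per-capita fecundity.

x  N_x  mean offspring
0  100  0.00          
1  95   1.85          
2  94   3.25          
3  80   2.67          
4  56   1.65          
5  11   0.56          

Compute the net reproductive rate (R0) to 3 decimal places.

7.934

lx = nx/n0 = nx/100: 1, 0.95, 0.94, 0.8, 0.56, 0.11
lx·mx by age: 0, 1.7575, 3.055, 2.136, 0.924, 0.0616
R0 = Σ lx·mx = 7.9341 → 7.934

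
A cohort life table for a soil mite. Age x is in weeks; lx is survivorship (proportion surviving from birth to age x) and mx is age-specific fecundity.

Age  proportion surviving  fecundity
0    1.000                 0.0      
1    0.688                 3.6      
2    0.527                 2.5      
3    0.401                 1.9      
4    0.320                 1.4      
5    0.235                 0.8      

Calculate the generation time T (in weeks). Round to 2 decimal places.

lx·mx: 0, 2.4768, 1.3175, 0.7619, 0.448, 0.188 → R0 = 5.1922
x·lx·mx: 0, 2.4768, 2.635, 2.2857, 1.792, 0.94 → Σ = 10.1295
T = 10.1295 / 5.1922 = 1.950907… → 1.95

1.95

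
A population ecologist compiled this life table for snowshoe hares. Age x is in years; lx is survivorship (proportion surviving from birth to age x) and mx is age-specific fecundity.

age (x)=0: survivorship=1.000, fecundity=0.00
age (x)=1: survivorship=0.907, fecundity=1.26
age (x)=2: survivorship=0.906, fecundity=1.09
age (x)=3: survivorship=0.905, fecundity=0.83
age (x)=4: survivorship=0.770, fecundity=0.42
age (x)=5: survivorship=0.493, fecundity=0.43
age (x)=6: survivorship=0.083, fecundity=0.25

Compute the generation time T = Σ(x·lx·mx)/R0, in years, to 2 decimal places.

lx·mx: 0, 1.14282, 0.98754, 0.75115, 0.3234, 0.21199, 0.02075 → R0 = 3.43765
x·lx·mx: 0, 1.14282, 1.97508, 2.25345, 1.2936, 1.05995, 0.1245 → Σ = 7.8494
T = 7.8494 / 3.43765 = 2.283362… → 2.28

2.28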